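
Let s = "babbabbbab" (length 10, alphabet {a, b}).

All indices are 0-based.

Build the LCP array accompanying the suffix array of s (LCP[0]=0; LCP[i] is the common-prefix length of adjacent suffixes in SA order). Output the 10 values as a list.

sorted suffixes:
  #0 SA[0]=8  'ab'
  #1 SA[1]=1  'abbabbbab'
  #2 SA[2]=4  'abbbab'
  #3 SA[3]=9  'b'
  #4 SA[4]=7  'bab'
  #5 SA[5]=0  'babbabbbab'
  #6 SA[6]=3  'babbbab'
  #7 SA[7]=6  'bbab'
  #8 SA[8]=2  'bbabbbab'
  #9 SA[9]=5  'bbbab'

SA = [8, 1, 4, 9, 7, 0, 3, 6, 2, 5]
rank  pair      lcp
   1  s[8:],s[1:]  2  'ab'
   2  s[1:],s[4:]  3  'abb'
   3  s[4:],s[9:]  0  ''
   4  s[9:],s[7:]  1  'b'
   5  s[7:],s[0:]  3  'bab'
   6  s[0:],s[3:]  4  'babb'
   7  s[3:],s[6:]  1  'b'
   8  s[6:],s[2:]  4  'bbab'
   9  s[2:],s[5:]  2  'bb'

[0, 2, 3, 0, 1, 3, 4, 1, 4, 2]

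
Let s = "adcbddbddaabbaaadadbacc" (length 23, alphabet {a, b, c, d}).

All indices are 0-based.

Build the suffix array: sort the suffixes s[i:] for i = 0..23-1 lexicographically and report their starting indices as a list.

sorted suffixes:
  #0 SA[0]=13  'aaadadbacc'
  #1 SA[1]=9  'aabbaaadadbacc'
  #2 SA[2]=14  'aadadbacc'
  #3 SA[3]=10  'abbaaadadbacc'
  #4 SA[4]=20  'acc'
  #5 SA[5]=15  'adadbacc'
  #6 SA[6]=17  'adbacc'
  #7 SA[7]=0  'adcbddbddaabbaaadadbacc'
  #8 SA[8]=12  'baaadadbacc'
  #9 SA[9]=19  'bacc'
  #10 SA[10]=11  'bbaaadadbacc'
  #11 SA[11]=6  'bddaabbaaadadbacc'
  #12 SA[12]=3  'bddbddaabbaaadadbacc'
  #13 SA[13]=22  'c'
  #14 SA[14]=2  'cbddbddaabbaaadadbacc'
  #15 SA[15]=21  'cc'
  #16 SA[16]=8  'daabbaaadadbacc'
  #17 SA[17]=16  'dadbacc'
  #18 SA[18]=18  'dbacc'
  #19 SA[19]=5  'dbddaabbaaadadbacc'
  #20 SA[20]=1  'dcbddbddaabbaaadadbacc'
  #21 SA[21]=7  'ddaabbaaadadbacc'
  #22 SA[22]=4  'ddbddaabbaaadadbacc'

[13, 9, 14, 10, 20, 15, 17, 0, 12, 19, 11, 6, 3, 22, 2, 21, 8, 16, 18, 5, 1, 7, 4]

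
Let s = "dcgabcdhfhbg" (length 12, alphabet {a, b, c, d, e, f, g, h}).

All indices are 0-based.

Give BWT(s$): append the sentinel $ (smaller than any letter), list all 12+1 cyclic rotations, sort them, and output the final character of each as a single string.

ggahbd$chbcfd

rank  rotation       last
    0  $dcgabcdhfhbg  g
    1  abcdhfhbg$dcg  g
    2  bcdhfhbg$dcga  a
    3  bg$dcgabcdhfh  h
    4  cdhfhbg$dcgab  b
    5  cgabcdhfhbg$d  d
    6  dcgabcdhfhbg$  $
    7  dhfhbg$dcgabc  c
    8  fhbg$dcgabcdh  h
    9  g$dcgabcdhfhb  b
   10  gabcdhfhbg$dc  c
   11  hbg$dcgabcdhf  f
   12  hfhbg$dcgabcd  d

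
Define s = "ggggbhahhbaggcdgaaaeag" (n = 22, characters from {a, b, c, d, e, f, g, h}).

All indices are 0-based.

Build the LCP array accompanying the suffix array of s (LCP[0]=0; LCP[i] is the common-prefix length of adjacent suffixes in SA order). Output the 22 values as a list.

rank | idx | suffix
   0 |  16 | aaaeag
   1 |  17 | aaeag
   2 |  18 | aeag
   3 |  20 | ag
   4 |  10 | aggcdgaaaeag
   5 |   6 | ahhbaggcdgaaaeag
   6 |   9 | baggcdgaaaeag
   7 |   4 | bhahhbaggcdgaaaeag
   8 |  13 | cdgaaaeag
   9 |  14 | dgaaaeag
  10 |  19 | eag
  11 |  21 | g
  12 |  15 | gaaaeag
  13 |   3 | gbhahhbaggcdgaaaeag
  14 |  12 | gcdgaaaeag
  15 |   2 | ggbhahhbaggcdgaaaeag
  16 |  11 | ggcdgaaaeag
  17 |   1 | gggbhahhbaggcdgaaaeag
  18 |   0 | ggggbhahhbaggcdgaaaeag
  19 |   5 | hahhbaggcdgaaaeag
  20 |   8 | hbaggcdgaaaeag
  21 |   7 | hhbaggcdgaaaeag

SA = [16, 17, 18, 20, 10, 6, 9, 4, 13, 14, 19, 21, 15, 3, 12, 2, 11, 1, 0, 5, 8, 7]
rank  pair      lcp
   1  s[16:],s[17:]  2  'aa'
   2  s[17:],s[18:]  1  'a'
   3  s[18:],s[20:]  1  'a'
   4  s[20:],s[10:]  2  'ag'
   5  s[10:],s[6:]  1  'a'
   6  s[6:],s[9:]  0  ''
   7  s[9:],s[4:]  1  'b'
   8  s[4:],s[13:]  0  ''
   9  s[13:],s[14:]  0  ''
  10  s[14:],s[19:]  0  ''
  11  s[19:],s[21:]  0  ''
  12  s[21:],s[15:]  1  'g'
  13  s[15:],s[3:]  1  'g'
  14  s[3:],s[12:]  1  'g'
  15  s[12:],s[2:]  1  'g'
  16  s[2:],s[11:]  2  'gg'
  17  s[11:],s[1:]  2  'gg'
  18  s[1:],s[0:]  3  'ggg'
  19  s[0:],s[5:]  0  ''
  20  s[5:],s[8:]  1  'h'
  21  s[8:],s[7:]  1  'h'

[0, 2, 1, 1, 2, 1, 0, 1, 0, 0, 0, 0, 1, 1, 1, 1, 2, 2, 3, 0, 1, 1]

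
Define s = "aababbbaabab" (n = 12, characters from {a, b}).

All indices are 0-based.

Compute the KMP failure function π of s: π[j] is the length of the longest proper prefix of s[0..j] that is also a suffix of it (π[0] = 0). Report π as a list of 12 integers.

π[0] = 0
j=1 s[j]='a': π[1]=1 (border 'a')
j=2 s[j]='b': k: 1→0; π[2]=0 (border '')
j=3 s[j]='a': π[3]=1 (border 'a')
j=4 s[j]='b': k: 1→0; π[4]=0 (border '')
j=5 s[j]='b': π[5]=0 (border '')
j=6 s[j]='b': π[6]=0 (border '')
j=7 s[j]='a': π[7]=1 (border 'a')
j=8 s[j]='a': π[8]=2 (border 'aa')
j=9 s[j]='b': π[9]=3 (border 'aab')
j=10 s[j]='a': π[10]=4 (border 'aaba')
j=11 s[j]='b': π[11]=5 (border 'aabab')

[0, 1, 0, 1, 0, 0, 0, 1, 2, 3, 4, 5]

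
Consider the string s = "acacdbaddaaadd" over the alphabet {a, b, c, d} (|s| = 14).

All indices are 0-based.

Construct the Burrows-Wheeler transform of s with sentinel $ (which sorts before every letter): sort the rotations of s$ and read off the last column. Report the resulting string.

dda$cabdaaddcaa

rank  rotation         last
    0  $acacdbaddaaadd  d
    1  aaadd$acacdbadd  d
    2  aadd$acacdbadda  a
    3  acacdbaddaaadd$  $
    4  acdbaddaaadd$ac  c
    5  add$acacdbaddaa  a
    6  addaaadd$acacdb  b
    7  baddaaadd$acacd  d
    8  cacdbaddaaadd$a  a
    9  cdbaddaaadd$aca  a
   10  d$acacdbaddaaad  d
   11  daaadd$acacdbad  d
   12  dbaddaaadd$acac  c
   13  dd$acacdbaddaaa  a
   14  ddaaadd$acacdba  a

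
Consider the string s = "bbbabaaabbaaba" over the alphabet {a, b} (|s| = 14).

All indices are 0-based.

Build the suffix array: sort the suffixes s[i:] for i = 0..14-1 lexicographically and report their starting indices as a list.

rank | idx | suffix
   0 |  13 | a
   1 |   5 | aaabbaaba
   2 |  10 | aaba
   3 |   6 | aabbaaba
   4 |  11 | aba
   5 |   3 | abaaabbaaba
   6 |   7 | abbaaba
   7 |  12 | ba
   8 |   4 | baaabbaaba
   9 |   9 | baaba
  10 |   2 | babaaabbaaba
  11 |   8 | bbaaba
  12 |   1 | bbabaaabbaaba
  13 |   0 | bbbabaaabbaaba

[13, 5, 10, 6, 11, 3, 7, 12, 4, 9, 2, 8, 1, 0]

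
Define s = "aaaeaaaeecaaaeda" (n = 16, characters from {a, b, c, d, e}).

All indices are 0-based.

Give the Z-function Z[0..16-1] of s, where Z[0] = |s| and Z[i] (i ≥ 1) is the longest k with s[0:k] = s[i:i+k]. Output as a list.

[16, 2, 1, 0, 4, 2, 1, 0, 0, 0, 4, 2, 1, 0, 0, 1]

Z[0]=16
i=1: fresh scan; Z[1]=2 grow→box=[1,3)
i=2: min(r-i=1, Z[1]=2)=1; Z[2]=1
i=3: fresh scan; Z[3]=0
i=4: fresh scan; Z[4]=4 grow→box=[4,8)
i=5: min(r-i=3, Z[1]=2)=2; Z[5]=2
i=6: min(r-i=2, Z[2]=1)=1; Z[6]=1
i=7: min(r-i=1, Z[3]=0)=0; Z[7]=0
i=8: fresh scan; Z[8]=0
i=9: fresh scan; Z[9]=0
i=10: fresh scan; Z[10]=4 grow→box=[10,14)
i=11: min(r-i=3, Z[1]=2)=2; Z[11]=2
i=12: min(r-i=2, Z[2]=1)=1; Z[12]=1
i=13: min(r-i=1, Z[3]=0)=0; Z[13]=0
i=14: fresh scan; Z[14]=0
i=15: fresh scan; Z[15]=1 grow→box=[15,16)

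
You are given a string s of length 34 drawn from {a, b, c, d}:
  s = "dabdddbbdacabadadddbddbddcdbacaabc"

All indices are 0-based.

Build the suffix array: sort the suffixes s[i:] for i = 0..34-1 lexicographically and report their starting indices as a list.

[30, 11, 31, 1, 28, 9, 13, 15, 27, 12, 6, 32, 7, 19, 22, 2, 33, 29, 10, 25, 0, 8, 14, 26, 5, 18, 21, 24, 4, 17, 20, 23, 3, 16]

rank | idx | suffix
   0 |  30 | aabc
   1 |  11 | abadadddbddbddcdbacaabc
   2 |  31 | abc
   3 |   1 | abdddbbdacabadadddbddbddcdbacaabc
   4 |  28 | acaabc
   5 |   9 | acabadadddbddbddcdbacaabc
   6 |  13 | adadddbddbddcdbacaabc
   7 |  15 | adddbddbddcdbacaabc
   8 |  27 | bacaabc
   9 |  12 | badadddbddbddcdbacaabc
  10 |   6 | bbdacabadadddbddbddcdbacaabc
  11 |  32 | bc
  12 |   7 | bdacabadadddbddbddcdbacaabc
  13 |  19 | bddbddcdbacaabc
  14 |  22 | bddcdbacaabc
  15 |   2 | bdddbbdacabadadddbddbddcdbacaabc
  16 |  33 | c
  17 |  29 | caabc
  18 |  10 | cabadadddbddbddcdbacaabc
  19 |  25 | cdbacaabc
  20 |   0 | dabdddbbdacabadadddbddbddcdbacaabc
  21 |   8 | dacabadadddbddbddcdbacaabc
  22 |  14 | dadddbddbddcdbacaabc
  23 |  26 | dbacaabc
  24 |   5 | dbbdacabadadddbddbddcdbacaabc
  25 |  18 | dbddbddcdbacaabc
  26 |  21 | dbddcdbacaabc
  27 |  24 | dcdbacaabc
  28 |   4 | ddbbdacabadadddbddbddcdbacaabc
  29 |  17 | ddbddbddcdbacaabc
  30 |  20 | ddbddcdbacaabc
  31 |  23 | ddcdbacaabc
  32 |   3 | dddbbdacabadadddbddbddcdbacaabc
  33 |  16 | dddbddbddcdbacaabc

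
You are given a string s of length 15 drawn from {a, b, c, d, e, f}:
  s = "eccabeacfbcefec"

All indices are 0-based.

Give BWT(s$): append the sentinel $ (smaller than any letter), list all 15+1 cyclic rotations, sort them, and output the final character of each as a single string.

rank  rotation          last
    0  $eccabeacfbcefec  c
    1  abeacfbcefec$ecc  c
    2  acfbcefec$eccabe  e
    3  bcefec$eccabeacf  f
    4  beacfbcefec$ecca  a
    5  c$eccabeacfbcefe  e
    6  cabeacfbcefec$ec  c
    7  ccabeacfbcefec$e  e
    8  cefec$eccabeacfb  b
    9  cfbcefec$eccabea  a
   10  eacfbcefec$eccab  b
   11  ec$eccabeacfbcef  f
   12  eccabeacfbcefec$  $
   13  efec$eccabeacfbc  c
   14  fbcefec$eccabeac  c
   15  fec$eccabeacfbce  e

ccefaecebabf$cce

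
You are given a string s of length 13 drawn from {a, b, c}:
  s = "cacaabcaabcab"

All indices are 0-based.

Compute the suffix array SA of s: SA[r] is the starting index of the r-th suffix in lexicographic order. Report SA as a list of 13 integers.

[3, 7, 11, 4, 8, 1, 12, 5, 9, 2, 6, 10, 0]

rank | idx | suffix
   0 |   3 | aabcaabcab
   1 |   7 | aabcab
   2 |  11 | ab
   3 |   4 | abcaabcab
   4 |   8 | abcab
   5 |   1 | acaabcaabcab
   6 |  12 | b
   7 |   5 | bcaabcab
   8 |   9 | bcab
   9 |   2 | caabcaabcab
  10 |   6 | caabcab
  11 |  10 | cab
  12 |   0 | cacaabcaabcab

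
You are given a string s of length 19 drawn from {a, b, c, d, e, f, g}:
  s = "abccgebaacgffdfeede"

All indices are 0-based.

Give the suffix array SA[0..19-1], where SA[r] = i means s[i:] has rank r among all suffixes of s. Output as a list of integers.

rank | idx | suffix
   0 |   7 | aacgffdfeede
   1 |   0 | abccgebaacgffdfeede
   2 |   8 | acgffdfeede
   3 |   6 | baacgffdfeede
   4 |   1 | bccgebaacgffdfeede
   5 |   2 | ccgebaacgffdfeede
   6 |   3 | cgebaacgffdfeede
   7 |   9 | cgffdfeede
   8 |  17 | de
   9 |  13 | dfeede
  10 |  18 | e
  11 |   5 | ebaacgffdfeede
  12 |  16 | ede
  13 |  15 | eede
  14 |  12 | fdfeede
  15 |  14 | feede
  16 |  11 | ffdfeede
  17 |   4 | gebaacgffdfeede
  18 |  10 | gffdfeede

[7, 0, 8, 6, 1, 2, 3, 9, 17, 13, 18, 5, 16, 15, 12, 14, 11, 4, 10]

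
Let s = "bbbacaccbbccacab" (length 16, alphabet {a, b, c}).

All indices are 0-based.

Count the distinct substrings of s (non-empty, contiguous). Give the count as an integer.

114

rank | idx | suffix
   0 |  14 | ab
   1 |  12 | acab
   2 |   3 | acaccbbccacab
   3 |   5 | accbbccacab
   4 |  15 | b
   5 |   2 | bacaccbbccacab
   6 |   1 | bbacaccbbccacab
   7 |   0 | bbbacaccbbccacab
   8 |   8 | bbccacab
   9 |   9 | bccacab
  10 |  13 | cab
  11 |  11 | cacab
  12 |   4 | caccbbccacab
  13 |   7 | cbbccacab
  14 |  10 | ccacab
  15 |   6 | ccbbccacab

SA = [14, 12, 3, 5, 15, 2, 1, 0, 8, 9, 13, 11, 4, 7, 10, 6]
rank  pair      lcp
   1  s[14:],s[12:]  1  'a'
   2  s[12:],s[3:]  3  'aca'
   3  s[3:],s[5:]  2  'ac'
   4  s[5:],s[15:]  0  ''
   5  s[15:],s[2:]  1  'b'
   6  s[2:],s[1:]  1  'b'
   7  s[1:],s[0:]  2  'bb'
   8  s[0:],s[8:]  2  'bb'
   9  s[8:],s[9:]  1  'b'
  10  s[9:],s[13:]  0  ''
  11  s[13:],s[11:]  2  'ca'
  12  s[11:],s[4:]  3  'cac'
  13  s[4:],s[7:]  1  'c'
  14  s[7:],s[10:]  1  'c'
  15  s[10:],s[6:]  2  'cc'

n(n+1)/2 = 16·17/2 = 136
Σ LCP = 0 + 1 + 3 + 2 + 0 + 1 + 1 + 2 + 2 + 1 + 0 + 2 + 3 + 1 + 1 + 2 = 22
distinct = 136 − 22 = 114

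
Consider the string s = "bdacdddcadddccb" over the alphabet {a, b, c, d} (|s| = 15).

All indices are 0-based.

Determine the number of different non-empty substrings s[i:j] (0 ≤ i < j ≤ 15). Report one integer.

rank | idx | suffix
   0 |   2 | acdddcadddccb
   1 |   8 | adddccb
   2 |  14 | b
   3 |   0 | bdacdddcadddccb
   4 |   7 | cadddccb
   5 |  13 | cb
   6 |  12 | ccb
   7 |   3 | cdddcadddccb
   8 |   1 | dacdddcadddccb
   9 |   6 | dcadddccb
  10 |  11 | dccb
  11 |   5 | ddcadddccb
  12 |  10 | ddccb
  13 |   4 | dddcadddccb
  14 |   9 | dddccb

SA = [2, 8, 14, 0, 7, 13, 12, 3, 1, 6, 11, 5, 10, 4, 9]
rank  pair      lcp
   1  s[2:],s[8:]  1  'a'
   2  s[8:],s[14:]  0  ''
   3  s[14:],s[0:]  1  'b'
   4  s[0:],s[7:]  0  ''
   5  s[7:],s[13:]  1  'c'
   6  s[13:],s[12:]  1  'c'
   7  s[12:],s[3:]  1  'c'
   8  s[3:],s[1:]  0  ''
   9  s[1:],s[6:]  1  'd'
  10  s[6:],s[11:]  2  'dc'
  11  s[11:],s[5:]  1  'd'
  12  s[5:],s[10:]  3  'ddc'
  13  s[10:],s[4:]  2  'dd'
  14  s[4:],s[9:]  4  'dddc'

n(n+1)/2 = 15·16/2 = 120
Σ LCP = 0 + 1 + 0 + 1 + 0 + 1 + 1 + 1 + 0 + 1 + 2 + 1 + 3 + 2 + 4 = 18
distinct = 120 − 18 = 102

102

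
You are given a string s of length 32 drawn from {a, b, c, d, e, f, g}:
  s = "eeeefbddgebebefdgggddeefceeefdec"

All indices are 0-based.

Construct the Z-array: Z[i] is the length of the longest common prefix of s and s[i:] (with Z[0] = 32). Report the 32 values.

Z[0]=32
i=1: fresh scan; Z[1]=3 extend→box=[1,4)
i=2: min(r-i=2, Z[1]=3)=2; Z[2]=2
i=3: min(r-i=1, Z[2]=2)=1; Z[3]=1
i=4: fresh scan; Z[4]=0
i=5: fresh scan; Z[5]=0
i=6: fresh scan; Z[6]=0
i=7: fresh scan; Z[7]=0
i=8: fresh scan; Z[8]=0
i=9: fresh scan; Z[9]=1 extend→box=[9,10)
i=10: fresh scan; Z[10]=0
i=11: fresh scan; Z[11]=1 extend→box=[11,12)
i=12: fresh scan; Z[12]=0
i=13: fresh scan; Z[13]=1 extend→box=[13,14)
i=14: fresh scan; Z[14]=0
i=15: fresh scan; Z[15]=0
i=16: fresh scan; Z[16]=0
i=17: fresh scan; Z[17]=0
i=18: fresh scan; Z[18]=0
i=19: fresh scan; Z[19]=0
i=20: fresh scan; Z[20]=0
i=21: fresh scan; Z[21]=2 extend→box=[21,23)
i=22: min(r-i=1, Z[1]=3)=1; Z[22]=1
i=23: fresh scan; Z[23]=0
i=24: fresh scan; Z[24]=0
i=25: fresh scan; Z[25]=3 extend→box=[25,28)
i=26: min(r-i=2, Z[1]=3)=2; Z[26]=2
i=27: min(r-i=1, Z[2]=2)=1; Z[27]=1
i=28: fresh scan; Z[28]=0
i=29: fresh scan; Z[29]=0
i=30: fresh scan; Z[30]=1 extend→box=[30,31)
i=31: fresh scan; Z[31]=0

[32, 3, 2, 1, 0, 0, 0, 0, 0, 1, 0, 1, 0, 1, 0, 0, 0, 0, 0, 0, 0, 2, 1, 0, 0, 3, 2, 1, 0, 0, 1, 0]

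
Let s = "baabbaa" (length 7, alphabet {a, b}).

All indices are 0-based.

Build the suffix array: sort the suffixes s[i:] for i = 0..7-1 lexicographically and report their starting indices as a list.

sorted suffixes:
  #0 SA[0]=6  'a'
  #1 SA[1]=5  'aa'
  #2 SA[2]=1  'aabbaa'
  #3 SA[3]=2  'abbaa'
  #4 SA[4]=4  'baa'
  #5 SA[5]=0  'baabbaa'
  #6 SA[6]=3  'bbaa'

[6, 5, 1, 2, 4, 0, 3]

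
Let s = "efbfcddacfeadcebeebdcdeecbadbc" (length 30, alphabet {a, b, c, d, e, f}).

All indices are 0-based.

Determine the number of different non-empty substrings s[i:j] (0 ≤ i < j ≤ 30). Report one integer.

436

sorted suffixes:
  #0 SA[0]=7  'acfeadcebeebdcdeecbadbc'
  #1 SA[1]=26  'adbc'
  #2 SA[2]=11  'adcebeebdcdeecbadbc'
  #3 SA[3]=25  'badbc'
  #4 SA[4]=28  'bc'
  #5 SA[5]=18  'bdcdeecbadbc'
  #6 SA[6]=15  'beebdcdeecbadbc'
  #7 SA[7]=2  'bfcddacfeadcebeebdcdeecbadbc'
  #8 SA[8]=29  'c'
  #9 SA[9]=24  'cbadbc'
  #10 SA[10]=4  'cddacfeadcebeebdcdeecbadbc'
  #11 SA[11]=20  'cdeecbadbc'
  #12 SA[12]=13  'cebeebdcdeecbadbc'
  #13 SA[13]=8  'cfeadcebeebdcdeecbadbc'
  #14 SA[14]=6  'dacfeadcebeebdcdeecbadbc'
  #15 SA[15]=27  'dbc'
  #16 SA[16]=19  'dcdeecbadbc'
  #17 SA[17]=12  'dcebeebdcdeecbadbc'
  #18 SA[18]=5  'ddacfeadcebeebdcdeecbadbc'
  #19 SA[19]=21  'deecbadbc'
  #20 SA[20]=10  'eadcebeebdcdeecbadbc'
  #21 SA[21]=17  'ebdcdeecbadbc'
  #22 SA[22]=14  'ebeebdcdeecbadbc'
  #23 SA[23]=23  'ecbadbc'
  #24 SA[24]=16  'eebdcdeecbadbc'
  #25 SA[25]=22  'eecbadbc'
  #26 SA[26]=0  'efbfcddacfeadcebeebdcdeecbadbc'
  #27 SA[27]=1  'fbfcddacfeadcebeebdcdeecbadbc'
  #28 SA[28]=3  'fcddacfeadcebeebdcdeecbadbc'
  #29 SA[29]=9  'feadcebeebdcdeecbadbc'

SA = [7, 26, 11, 25, 28, 18, 15, 2, 29, 24, 4, 20, 13, 8, 6, 27, 19, 12, 5, 21, 10, 17, 14, 23, 16, 22, 0, 1, 3, 9]
[i] adj suffixes → lcp
  [1] 7/26 → 1 ('a')
  [2] 26/11 → 2 ('ad')
  [3] 11/25 → 0 ('')
  [4] 25/28 → 1 ('b')
  [5] 28/18 → 1 ('b')
  [6] 18/15 → 1 ('b')
  [7] 15/2 → 1 ('b')
  [8] 2/29 → 0 ('')
  [9] 29/24 → 1 ('c')
  [10] 24/4 → 1 ('c')
  [11] 4/20 → 2 ('cd')
  [12] 20/13 → 1 ('c')
  [13] 13/8 → 1 ('c')
  [14] 8/6 → 0 ('')
  [15] 6/27 → 1 ('d')
  [16] 27/19 → 1 ('d')
  [17] 19/12 → 2 ('dc')
  [18] 12/5 → 1 ('d')
  [19] 5/21 → 1 ('d')
  [20] 21/10 → 0 ('')
  [21] 10/17 → 1 ('e')
  [22] 17/14 → 2 ('eb')
  [23] 14/23 → 1 ('e')
  [24] 23/16 → 1 ('e')
  [25] 16/22 → 2 ('ee')
  [26] 22/0 → 1 ('e')
  [27] 0/1 → 0 ('')
  [28] 1/3 → 1 ('f')
  [29] 3/9 → 1 ('f')

n(n+1)/2 = 30·31/2 = 465
Σ LCP = 0 + 1 + 2 + 0 + 1 + 1 + 1 + 1 + 0 + 1 + 1 + 2 + 1 + 1 + 0 + 1 + 1 + 2 + 1 + 1 + 0 + 1 + 2 + 1 + 1 + 2 + 1 + 0 + 1 + 1 = 29
distinct = 465 − 29 = 436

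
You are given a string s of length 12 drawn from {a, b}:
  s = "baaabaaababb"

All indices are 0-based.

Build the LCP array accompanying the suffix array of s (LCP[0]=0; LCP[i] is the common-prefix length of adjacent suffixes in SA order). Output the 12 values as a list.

rank→(start, suffix):
  0 → (1, 'aaabaaababb')
  1 → (5, 'aaababb')
  2 → (2, 'aabaaababb')
  3 → (6, 'aababb')
  4 → (3, 'abaaababb')
  5 → (7, 'ababb')
  6 → (9, 'abb')
  7 → (11, 'b')
  8 → (0, 'baaabaaababb')
  9 → (4, 'baaababb')
  10 → (8, 'babb')
  11 → (10, 'bb')

SA = [1, 5, 2, 6, 3, 7, 9, 11, 0, 4, 8, 10]
rank  pair      lcp
   1  s[1:],s[5:]  5  'aaaba'
   2  s[5:],s[2:]  2  'aa'
   3  s[2:],s[6:]  4  'aaba'
   4  s[6:],s[3:]  1  'a'
   5  s[3:],s[7:]  3  'aba'
   6  s[7:],s[9:]  2  'ab'
   7  s[9:],s[11:]  0  ''
   8  s[11:],s[0:]  1  'b'
   9  s[0:],s[4:]  6  'baaaba'
  10  s[4:],s[8:]  2  'ba'
  11  s[8:],s[10:]  1  'b'

[0, 5, 2, 4, 1, 3, 2, 0, 1, 6, 2, 1]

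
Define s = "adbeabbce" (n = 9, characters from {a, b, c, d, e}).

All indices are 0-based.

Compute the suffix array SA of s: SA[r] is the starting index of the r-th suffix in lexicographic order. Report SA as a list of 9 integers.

rank→(start, suffix):
  0 → (4, 'abbce')
  1 → (0, 'adbeabbce')
  2 → (5, 'bbce')
  3 → (6, 'bce')
  4 → (2, 'beabbce')
  5 → (7, 'ce')
  6 → (1, 'dbeabbce')
  7 → (8, 'e')
  8 → (3, 'eabbce')

[4, 0, 5, 6, 2, 7, 1, 8, 3]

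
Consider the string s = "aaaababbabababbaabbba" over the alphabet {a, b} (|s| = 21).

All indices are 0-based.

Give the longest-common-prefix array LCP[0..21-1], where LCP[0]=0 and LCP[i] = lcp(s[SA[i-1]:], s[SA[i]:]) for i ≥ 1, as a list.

sorted suffixes:
  #0 SA[0]=20  'a'
  #1 SA[1]=0  'aaaababbabababbaabbba'
  #2 SA[2]=1  'aaababbabababbaabbba'
  #3 SA[3]=2  'aababbabababbaabbba'
  #4 SA[4]=15  'aabbba'
  #5 SA[5]=8  'abababbaabbba'
  #6 SA[6]=10  'ababbaabbba'
  #7 SA[7]=3  'ababbabababbaabbba'
  #8 SA[8]=12  'abbaabbba'
  #9 SA[9]=5  'abbabababbaabbba'
  #10 SA[10]=16  'abbba'
  #11 SA[11]=19  'ba'
  #12 SA[12]=14  'baabbba'
  #13 SA[13]=7  'babababbaabbba'
  #14 SA[14]=9  'bababbaabbba'
  #15 SA[15]=11  'babbaabbba'
  #16 SA[16]=4  'babbabababbaabbba'
  #17 SA[17]=18  'bba'
  #18 SA[18]=13  'bbaabbba'
  #19 SA[19]=6  'bbabababbaabbba'
  #20 SA[20]=17  'bbba'

SA = [20, 0, 1, 2, 15, 8, 10, 3, 12, 5, 16, 19, 14, 7, 9, 11, 4, 18, 13, 6, 17]
i: (SA[i-1],SA[i]) lcp shared
  1: (20,0) 1 'a'
  2: (0,1) 3 'aaa'
  3: (1,2) 2 'aa'
  4: (2,15) 3 'aab'
  5: (15,8) 1 'a'
  6: (8,10) 4 'abab'
  7: (10,3) 6 'ababba'
  8: (3,12) 2 'ab'
  9: (12,5) 4 'abba'
  10: (5,16) 3 'abb'
  11: (16,19) 0 ''
  12: (19,14) 2 'ba'
  13: (14,7) 2 'ba'
  14: (7,9) 5 'babab'
  15: (9,11) 3 'bab'
  16: (11,4) 5 'babba'
  17: (4,18) 1 'b'
  18: (18,13) 3 'bba'
  19: (13,6) 3 'bba'
  20: (6,17) 2 'bb'

[0, 1, 3, 2, 3, 1, 4, 6, 2, 4, 3, 0, 2, 2, 5, 3, 5, 1, 3, 3, 2]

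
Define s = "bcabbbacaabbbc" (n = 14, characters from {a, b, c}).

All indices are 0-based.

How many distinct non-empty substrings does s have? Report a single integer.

rank | idx | suffix
   0 |   8 | aabbbc
   1 |   2 | abbbacaabbbc
   2 |   9 | abbbc
   3 |   6 | acaabbbc
   4 |   5 | bacaabbbc
   5 |   4 | bbacaabbbc
   6 |   3 | bbbacaabbbc
   7 |  10 | bbbc
   8 |  11 | bbc
   9 |  12 | bc
  10 |   0 | bcabbbacaabbbc
  11 |  13 | c
  12 |   7 | caabbbc
  13 |   1 | cabbbacaabbbc

SA = [8, 2, 9, 6, 5, 4, 3, 10, 11, 12, 0, 13, 7, 1]
rank  pair      lcp
   1  s[8:],s[2:]  1  'a'
   2  s[2:],s[9:]  4  'abbb'
   3  s[9:],s[6:]  1  'a'
   4  s[6:],s[5:]  0  ''
   5  s[5:],s[4:]  1  'b'
   6  s[4:],s[3:]  2  'bb'
   7  s[3:],s[10:]  3  'bbb'
   8  s[10:],s[11:]  2  'bb'
   9  s[11:],s[12:]  1  'b'
  10  s[12:],s[0:]  2  'bc'
  11  s[0:],s[13:]  0  ''
  12  s[13:],s[7:]  1  'c'
  13  s[7:],s[1:]  2  'ca'

n(n+1)/2 = 14·15/2 = 105
Σ LCP = 0 + 1 + 4 + 1 + 0 + 1 + 2 + 3 + 2 + 1 + 2 + 0 + 1 + 2 = 20
distinct = 105 − 20 = 85

85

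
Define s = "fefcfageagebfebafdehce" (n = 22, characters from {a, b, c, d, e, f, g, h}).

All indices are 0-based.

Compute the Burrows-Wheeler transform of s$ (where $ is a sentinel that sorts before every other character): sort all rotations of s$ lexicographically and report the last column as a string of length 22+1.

rank  rotation                 last
    0  $fefcfageagebfebafdehce  e
    1  afdehce$fefcfageagebfeb  b
    2  ageagebfebafdehce$fefcf  f
    3  agebfebafdehce$fefcfage  e
    4  bafdehce$fefcfageagebfe  e
    5  bfebafdehce$fefcfageage  e
    6  ce$fefcfageagebfebafdeh  h
    7  cfageagebfebafdehce$fef  f
    8  dehce$fefcfageagebfebaf  f
    9  e$fefcfageagebfebafdehc  c
   10  eagebfebafdehce$fefcfag  g
   11  ebafdehce$fefcfageagebf  f
   12  ebfebafdehce$fefcfageag  g
   13  efcfageagebfebafdehce$f  f
   14  ehce$fefcfageagebfebafd  d
   15  fageagebfebafdehce$fefc  c
   16  fcfageagebfebafdehce$fe  e
   17  fdehce$fefcfageagebfeba  a
   18  febafdehce$fefcfageageb  b
   19  fefcfageagebfebafdehce$  $
   20  geagebfebafdehce$fefcfa  a
   21  gebfebafdehce$fefcfagea  a
   22  hce$fefcfageagebfebafde  e

ebfeeehffcgfgfdceab$aae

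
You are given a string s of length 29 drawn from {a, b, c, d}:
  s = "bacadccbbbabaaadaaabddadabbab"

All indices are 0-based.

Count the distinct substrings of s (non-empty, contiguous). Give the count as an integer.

sorted suffixes:
  #0 SA[0]=16  'aaabddadabbab'
  #1 SA[1]=12  'aaadaaabddadabbab'
  #2 SA[2]=17  'aabddadabbab'
  #3 SA[3]=13  'aadaaabddadabbab'
  #4 SA[4]=27  'ab'
  #5 SA[5]=10  'abaaadaaabddadabbab'
  #6 SA[6]=24  'abbab'
  #7 SA[7]=18  'abddadabbab'
  #8 SA[8]=1  'acadccbbbabaaadaaabddadabbab'
  #9 SA[9]=14  'adaaabddadabbab'
  #10 SA[10]=22  'adabbab'
  #11 SA[11]=3  'adccbbbabaaadaaabddadabbab'
  #12 SA[12]=28  'b'
  #13 SA[13]=11  'baaadaaabddadabbab'
  #14 SA[14]=26  'bab'
  #15 SA[15]=9  'babaaadaaabddadabbab'
  #16 SA[16]=0  'bacadccbbbabaaadaaabddadabbab'
  #17 SA[17]=25  'bbab'
  #18 SA[18]=8  'bbabaaadaaabddadabbab'
  #19 SA[19]=7  'bbbabaaadaaabddadabbab'
  #20 SA[20]=19  'bddadabbab'
  #21 SA[21]=2  'cadccbbbabaaadaaabddadabbab'
  #22 SA[22]=6  'cbbbabaaadaaabddadabbab'
  #23 SA[23]=5  'ccbbbabaaadaaabddadabbab'
  #24 SA[24]=15  'daaabddadabbab'
  #25 SA[25]=23  'dabbab'
  #26 SA[26]=21  'dadabbab'
  #27 SA[27]=4  'dccbbbabaaadaaabddadabbab'
  #28 SA[28]=20  'ddadabbab'

SA = [16, 12, 17, 13, 27, 10, 24, 18, 1, 14, 22, 3, 28, 11, 26, 9, 0, 25, 8, 7, 19, 2, 6, 5, 15, 23, 21, 4, 20]
[i] adj suffixes → lcp
  [1] 16/12 → 3 ('aaa')
  [2] 12/17 → 2 ('aa')
  [3] 17/13 → 2 ('aa')
  [4] 13/27 → 1 ('a')
  [5] 27/10 → 2 ('ab')
  [6] 10/24 → 2 ('ab')
  [7] 24/18 → 2 ('ab')
  [8] 18/1 → 1 ('a')
  [9] 1/14 → 1 ('a')
  [10] 14/22 → 3 ('ada')
  [11] 22/3 → 2 ('ad')
  [12] 3/28 → 0 ('')
  [13] 28/11 → 1 ('b')
  [14] 11/26 → 2 ('ba')
  [15] 26/9 → 3 ('bab')
  [16] 9/0 → 2 ('ba')
  [17] 0/25 → 1 ('b')
  [18] 25/8 → 4 ('bbab')
  [19] 8/7 → 2 ('bb')
  [20] 7/19 → 1 ('b')
  [21] 19/2 → 0 ('')
  [22] 2/6 → 1 ('c')
  [23] 6/5 → 1 ('c')
  [24] 5/15 → 0 ('')
  [25] 15/23 → 2 ('da')
  [26] 23/21 → 2 ('da')
  [27] 21/4 → 1 ('d')
  [28] 4/20 → 1 ('d')

n(n+1)/2 = 29·30/2 = 435
Σ LCP = 0 + 3 + 2 + 2 + 1 + 2 + 2 + 2 + 1 + 1 + 3 + 2 + 0 + 1 + 2 + 3 + 2 + 1 + 4 + 2 + 1 + 0 + 1 + 1 + 0 + 2 + 2 + 1 + 1 = 45
distinct = 435 − 45 = 390

390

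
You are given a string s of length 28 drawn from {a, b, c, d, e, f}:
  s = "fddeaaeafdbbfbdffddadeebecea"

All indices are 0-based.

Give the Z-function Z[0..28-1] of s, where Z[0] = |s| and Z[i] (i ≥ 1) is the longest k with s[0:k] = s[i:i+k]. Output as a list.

[28, 0, 0, 0, 0, 0, 0, 0, 2, 0, 0, 0, 1, 0, 0, 1, 3, 0, 0, 0, 0, 0, 0, 0, 0, 0, 0, 0]

Z[0]=28
i=1: fresh scan; Z[1]=0
i=2: fresh scan; Z[2]=0
i=3: fresh scan; Z[3]=0
i=4: fresh scan; Z[4]=0
i=5: fresh scan; Z[5]=0
i=6: fresh scan; Z[6]=0
i=7: fresh scan; Z[7]=0
i=8: fresh scan; Z[8]=2 extend→box=[8,10)
i=9: min(r-i=1, Z[1]=0)=0; Z[9]=0
i=10: fresh scan; Z[10]=0
i=11: fresh scan; Z[11]=0
i=12: fresh scan; Z[12]=1 extend→box=[12,13)
i=13: fresh scan; Z[13]=0
i=14: fresh scan; Z[14]=0
i=15: fresh scan; Z[15]=1 extend→box=[15,16)
i=16: fresh scan; Z[16]=3 extend→box=[16,19)
i=17: min(r-i=2, Z[1]=0)=0; Z[17]=0
i=18: min(r-i=1, Z[2]=0)=0; Z[18]=0
i=19: fresh scan; Z[19]=0
i=20: fresh scan; Z[20]=0
i=21: fresh scan; Z[21]=0
i=22: fresh scan; Z[22]=0
i=23: fresh scan; Z[23]=0
i=24: fresh scan; Z[24]=0
i=25: fresh scan; Z[25]=0
i=26: fresh scan; Z[26]=0
i=27: fresh scan; Z[27]=0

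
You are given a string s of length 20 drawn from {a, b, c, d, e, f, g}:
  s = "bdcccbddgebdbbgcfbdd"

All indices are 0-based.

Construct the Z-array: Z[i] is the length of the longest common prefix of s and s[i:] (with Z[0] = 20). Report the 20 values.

Z[0]=20
i=1: fresh scan; Z[1]=0
i=2: fresh scan; Z[2]=0
i=3: fresh scan; Z[3]=0
i=4: fresh scan; Z[4]=0
i=5: fresh scan; Z[5]=2 extend→box=[5,7)
i=6: min(r-i=1, Z[1]=0)=0; Z[6]=0
i=7: fresh scan; Z[7]=0
i=8: fresh scan; Z[8]=0
i=9: fresh scan; Z[9]=0
i=10: fresh scan; Z[10]=2 extend→box=[10,12)
i=11: min(r-i=1, Z[1]=0)=0; Z[11]=0
i=12: fresh scan; Z[12]=1 extend→box=[12,13)
i=13: fresh scan; Z[13]=1 extend→box=[13,14)
i=14: fresh scan; Z[14]=0
i=15: fresh scan; Z[15]=0
i=16: fresh scan; Z[16]=0
i=17: fresh scan; Z[17]=2 extend→box=[17,19)
i=18: min(r-i=1, Z[1]=0)=0; Z[18]=0
i=19: fresh scan; Z[19]=0

[20, 0, 0, 0, 0, 2, 0, 0, 0, 0, 2, 0, 1, 1, 0, 0, 0, 2, 0, 0]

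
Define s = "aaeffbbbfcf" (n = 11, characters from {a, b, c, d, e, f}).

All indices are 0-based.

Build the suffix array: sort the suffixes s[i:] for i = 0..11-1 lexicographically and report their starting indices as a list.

rank→(start, suffix):
  0 → (0, 'aaeffbbbfcf')
  1 → (1, 'aeffbbbfcf')
  2 → (5, 'bbbfcf')
  3 → (6, 'bbfcf')
  4 → (7, 'bfcf')
  5 → (9, 'cf')
  6 → (2, 'effbbbfcf')
  7 → (10, 'f')
  8 → (4, 'fbbbfcf')
  9 → (8, 'fcf')
  10 → (3, 'ffbbbfcf')

[0, 1, 5, 6, 7, 9, 2, 10, 4, 8, 3]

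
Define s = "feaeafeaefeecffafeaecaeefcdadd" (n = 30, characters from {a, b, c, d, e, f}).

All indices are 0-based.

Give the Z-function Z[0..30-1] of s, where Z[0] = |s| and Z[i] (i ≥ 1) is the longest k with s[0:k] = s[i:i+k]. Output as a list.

Z[0]=30
i=1: outside box; Z[1]=0
i=2: outside box; Z[2]=0
i=3: outside box; Z[3]=0
i=4: outside box; Z[4]=0
i=5: outside box; Z[5]=4 grow→box=[5,9)
i=6: min(r-i=3, Z[1]=0)=0; Z[6]=0
i=7: min(r-i=2, Z[2]=0)=0; Z[7]=0
i=8: min(r-i=1, Z[3]=0)=0; Z[8]=0
i=9: outside box; Z[9]=2 grow→box=[9,11)
i=10: min(r-i=1, Z[1]=0)=0; Z[10]=0
i=11: outside box; Z[11]=0
i=12: outside box; Z[12]=0
i=13: outside box; Z[13]=1 grow→box=[13,14)
i=14: outside box; Z[14]=1 grow→box=[14,15)
i=15: outside box; Z[15]=0
i=16: outside box; Z[16]=4 grow→box=[16,20)
i=17: min(r-i=3, Z[1]=0)=0; Z[17]=0
i=18: min(r-i=2, Z[2]=0)=0; Z[18]=0
i=19: min(r-i=1, Z[3]=0)=0; Z[19]=0
i=20: outside box; Z[20]=0
i=21: outside box; Z[21]=0
i=22: outside box; Z[22]=0
i=23: outside box; Z[23]=0
i=24: outside box; Z[24]=1 grow→box=[24,25)
i=25: outside box; Z[25]=0
i=26: outside box; Z[26]=0
i=27: outside box; Z[27]=0
i=28: outside box; Z[28]=0
i=29: outside box; Z[29]=0

[30, 0, 0, 0, 0, 4, 0, 0, 0, 2, 0, 0, 0, 1, 1, 0, 4, 0, 0, 0, 0, 0, 0, 0, 1, 0, 0, 0, 0, 0]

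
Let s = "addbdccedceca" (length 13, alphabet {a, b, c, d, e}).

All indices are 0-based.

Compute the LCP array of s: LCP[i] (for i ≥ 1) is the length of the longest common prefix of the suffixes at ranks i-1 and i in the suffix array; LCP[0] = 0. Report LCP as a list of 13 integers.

rank→(start, suffix):
  0 → (12, 'a')
  1 → (0, 'addbdccedceca')
  2 → (3, 'bdccedceca')
  3 → (11, 'ca')
  4 → (5, 'ccedceca')
  5 → (9, 'ceca')
  6 → (6, 'cedceca')
  7 → (2, 'dbdccedceca')
  8 → (4, 'dccedceca')
  9 → (8, 'dceca')
  10 → (1, 'ddbdccedceca')
  11 → (10, 'eca')
  12 → (7, 'edceca')

SA = [12, 0, 3, 11, 5, 9, 6, 2, 4, 8, 1, 10, 7]
[i] adj suffixes → lcp
  [1] 12/0 → 1 ('a')
  [2] 0/3 → 0 ('')
  [3] 3/11 → 0 ('')
  [4] 11/5 → 1 ('c')
  [5] 5/9 → 1 ('c')
  [6] 9/6 → 2 ('ce')
  [7] 6/2 → 0 ('')
  [8] 2/4 → 1 ('d')
  [9] 4/8 → 2 ('dc')
  [10] 8/1 → 1 ('d')
  [11] 1/10 → 0 ('')
  [12] 10/7 → 1 ('e')

[0, 1, 0, 0, 1, 1, 2, 0, 1, 2, 1, 0, 1]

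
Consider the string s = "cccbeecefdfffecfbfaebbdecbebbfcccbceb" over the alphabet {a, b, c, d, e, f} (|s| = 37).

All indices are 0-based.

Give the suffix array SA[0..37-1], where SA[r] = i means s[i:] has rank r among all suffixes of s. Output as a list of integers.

rank | idx | suffix
   0 |  18 | aebbdecbebbfcccbceb
   1 |  36 | b
   2 |  20 | bbdecbebbfcccbceb
   3 |  27 | bbfcccbceb
   4 |  33 | bceb
   5 |  21 | bdecbebbfcccbceb
   6 |  25 | bebbfcccbceb
   7 |   3 | beecefdfffecfbfaebbdecbebbfcccbceb
   8 |  16 | bfaebbdecbebbfcccbceb
   9 |  28 | bfcccbceb
  10 |  32 | cbceb
  11 |  24 | cbebbfcccbceb
  12 |   2 | cbeecefdfffecfbfaebbdecbebbfcccbceb
  13 |  31 | ccbceb
  14 |   1 | ccbeecefdfffecfbfaebbdecbebbfcccbceb
  15 |  30 | cccbceb
  16 |   0 | cccbeecefdfffecfbfaebbdecbebbfcccbceb
  17 |  34 | ceb
  18 |   6 | cefdfffecfbfaebbdecbebbfcccbceb
  19 |  14 | cfbfaebbdecbebbfcccbceb
  20 |  22 | decbebbfcccbceb
  21 |   9 | dfffecfbfaebbdecbebbfcccbceb
  22 |  35 | eb
  23 |  19 | ebbdecbebbfcccbceb
  24 |  26 | ebbfcccbceb
  25 |  23 | ecbebbfcccbceb
  26 |   5 | ecefdfffecfbfaebbdecbebbfcccbceb
  27 |  13 | ecfbfaebbdecbebbfcccbceb
  28 |   4 | eecefdfffecfbfaebbdecbebbfcccbceb
  29 |   7 | efdfffecfbfaebbdecbebbfcccbceb
  30 |  17 | faebbdecbebbfcccbceb
  31 |  15 | fbfaebbdecbebbfcccbceb
  32 |  29 | fcccbceb
  33 |   8 | fdfffecfbfaebbdecbebbfcccbceb
  34 |  12 | fecfbfaebbdecbebbfcccbceb
  35 |  11 | ffecfbfaebbdecbebbfcccbceb
  36 |  10 | fffecfbfaebbdecbebbfcccbceb

[18, 36, 20, 27, 33, 21, 25, 3, 16, 28, 32, 24, 2, 31, 1, 30, 0, 34, 6, 14, 22, 9, 35, 19, 26, 23, 5, 13, 4, 7, 17, 15, 29, 8, 12, 11, 10]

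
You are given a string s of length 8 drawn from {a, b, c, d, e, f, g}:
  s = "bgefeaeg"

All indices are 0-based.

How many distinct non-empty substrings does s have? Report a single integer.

33

sorted suffixes:
  #0 SA[0]=5  'aeg'
  #1 SA[1]=0  'bgefeaeg'
  #2 SA[2]=4  'eaeg'
  #3 SA[3]=2  'efeaeg'
  #4 SA[4]=6  'eg'
  #5 SA[5]=3  'feaeg'
  #6 SA[6]=7  'g'
  #7 SA[7]=1  'gefeaeg'

SA = [5, 0, 4, 2, 6, 3, 7, 1]
i: (SA[i-1],SA[i]) lcp shared
  1: (5,0) 0 ''
  2: (0,4) 0 ''
  3: (4,2) 1 'e'
  4: (2,6) 1 'e'
  5: (6,3) 0 ''
  6: (3,7) 0 ''
  7: (7,1) 1 'g'

n(n+1)/2 = 8·9/2 = 36
Σ LCP = 0 + 0 + 0 + 1 + 1 + 0 + 0 + 1 = 3
distinct = 36 − 3 = 33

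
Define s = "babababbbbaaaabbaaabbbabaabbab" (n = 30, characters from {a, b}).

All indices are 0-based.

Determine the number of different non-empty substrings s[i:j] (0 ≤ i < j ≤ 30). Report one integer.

376

rank→(start, suffix):
  0 → (10, 'aaaabbaaabbbabaabbab')
  1 → (11, 'aaabbaaabbbabaabbab')
  2 → (16, 'aaabbbabaabbab')
  3 → (12, 'aabbaaabbbabaabbab')
  4 → (24, 'aabbab')
  5 → (17, 'aabbbabaabbab')
  6 → (28, 'ab')
  7 → (22, 'abaabbab')
  8 → (1, 'abababbbbaaaabbaaabbbabaabbab')
  9 → (3, 'ababbbbaaaabbaaabbbabaabbab')
  10 → (13, 'abbaaabbbabaabbab')
  11 → (25, 'abbab')
  12 → (18, 'abbbabaabbab')
  13 → (5, 'abbbbaaaabbaaabbbabaabbab')
  14 → (29, 'b')
  15 → (9, 'baaaabbaaabbbabaabbab')
  16 → (15, 'baaabbbabaabbab')
  17 → (23, 'baabbab')
  18 → (27, 'bab')
  19 → (21, 'babaabbab')
  20 → (0, 'babababbbbaaaabbaaabbbabaabbab')
  21 → (2, 'bababbbbaaaabbaaabbbabaabbab')
  22 → (4, 'babbbbaaaabbaaabbbabaabbab')
  23 → (8, 'bbaaaabbaaabbbabaabbab')
  24 → (14, 'bbaaabbbabaabbab')
  25 → (26, 'bbab')
  26 → (20, 'bbabaabbab')
  27 → (7, 'bbbaaaabbaaabbbabaabbab')
  28 → (19, 'bbbabaabbab')
  29 → (6, 'bbbbaaaabbaaabbbabaabbab')

SA = [10, 11, 16, 12, 24, 17, 28, 22, 1, 3, 13, 25, 18, 5, 29, 9, 15, 23, 27, 21, 0, 2, 4, 8, 14, 26, 20, 7, 19, 6]
i: (SA[i-1],SA[i]) lcp shared
  1: (10,11) 3 'aaa'
  2: (11,16) 5 'aaabb'
  3: (16,12) 2 'aa'
  4: (12,24) 5 'aabba'
  5: (24,17) 4 'aabb'
  6: (17,28) 1 'a'
  7: (28,22) 2 'ab'
  8: (22,1) 3 'aba'
  9: (1,3) 4 'abab'
  10: (3,13) 2 'ab'
  11: (13,25) 4 'abba'
  12: (25,18) 3 'abb'
  13: (18,5) 4 'abbb'
  14: (5,29) 0 ''
  15: (29,9) 1 'b'
  16: (9,15) 4 'baaa'
  17: (15,23) 3 'baa'
  18: (23,27) 2 'ba'
  19: (27,21) 3 'bab'
  20: (21,0) 4 'baba'
  21: (0,2) 5 'babab'
  22: (2,4) 3 'bab'
  23: (4,8) 1 'b'
  24: (8,14) 5 'bbaaa'
  25: (14,26) 3 'bba'
  26: (26,20) 4 'bbab'
  27: (20,7) 2 'bb'
  28: (7,19) 4 'bbba'
  29: (19,6) 3 'bbb'

n(n+1)/2 = 30·31/2 = 465
Σ LCP = 0 + 3 + 5 + 2 + 5 + 4 + 1 + 2 + 3 + 4 + 2 + 4 + 3 + 4 + 0 + 1 + 4 + 3 + 2 + 3 + 4 + 5 + 3 + 1 + 5 + 3 + 4 + 2 + 4 + 3 = 89
distinct = 465 − 89 = 376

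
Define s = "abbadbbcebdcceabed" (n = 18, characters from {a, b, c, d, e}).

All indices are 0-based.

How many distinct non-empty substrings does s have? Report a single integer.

155

rank | idx | suffix
   0 |   0 | abbadbbcebdcceabed
   1 |  14 | abed
   2 |   3 | adbbcebdcceabed
   3 |   2 | badbbcebdcceabed
   4 |   1 | bbadbbcebdcceabed
   5 |   5 | bbcebdcceabed
   6 |   6 | bcebdcceabed
   7 |   9 | bdcceabed
   8 |  15 | bed
   9 |  11 | cceabed
  10 |  12 | ceabed
  11 |   7 | cebdcceabed
  12 |  17 | d
  13 |   4 | dbbcebdcceabed
  14 |  10 | dcceabed
  15 |  13 | eabed
  16 |   8 | ebdcceabed
  17 |  16 | ed

SA = [0, 14, 3, 2, 1, 5, 6, 9, 15, 11, 12, 7, 17, 4, 10, 13, 8, 16]
rank  pair      lcp
   1  s[0:],s[14:]  2  'ab'
   2  s[14:],s[3:]  1  'a'
   3  s[3:],s[2:]  0  ''
   4  s[2:],s[1:]  1  'b'
   5  s[1:],s[5:]  2  'bb'
   6  s[5:],s[6:]  1  'b'
   7  s[6:],s[9:]  1  'b'
   8  s[9:],s[15:]  1  'b'
   9  s[15:],s[11:]  0  ''
  10  s[11:],s[12:]  1  'c'
  11  s[12:],s[7:]  2  'ce'
  12  s[7:],s[17:]  0  ''
  13  s[17:],s[4:]  1  'd'
  14  s[4:],s[10:]  1  'd'
  15  s[10:],s[13:]  0  ''
  16  s[13:],s[8:]  1  'e'
  17  s[8:],s[16:]  1  'e'

n(n+1)/2 = 18·19/2 = 171
Σ LCP = 0 + 2 + 1 + 0 + 1 + 2 + 1 + 1 + 1 + 0 + 1 + 2 + 0 + 1 + 1 + 0 + 1 + 1 = 16
distinct = 171 − 16 = 155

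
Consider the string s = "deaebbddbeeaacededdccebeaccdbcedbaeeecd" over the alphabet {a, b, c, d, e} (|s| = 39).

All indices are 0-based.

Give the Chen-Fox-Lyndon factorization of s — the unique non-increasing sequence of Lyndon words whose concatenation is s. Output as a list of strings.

["de", "aebbddbee", "aacededdccebeaccdbcedbaeeecd"]

emit factor 1: 'de' (i=0, period=2)
emit factor 2: 'aebbddbee' (i=2, period=9)
emit factor 3: 'aacededdccebeaccdbcedbaeeecd' (i=11, period=28)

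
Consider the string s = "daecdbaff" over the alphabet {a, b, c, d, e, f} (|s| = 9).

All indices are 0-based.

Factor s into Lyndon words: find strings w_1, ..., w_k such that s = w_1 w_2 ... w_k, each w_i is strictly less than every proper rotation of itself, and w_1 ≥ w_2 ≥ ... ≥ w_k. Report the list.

["d", "aecdbaff"]

emit factor 1: 'd' (i=0, period=1)
emit factor 2: 'aecdbaff' (i=1, period=8)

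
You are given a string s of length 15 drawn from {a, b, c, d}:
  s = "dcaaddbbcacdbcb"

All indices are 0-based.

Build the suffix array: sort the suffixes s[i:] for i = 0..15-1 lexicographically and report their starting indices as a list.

[2, 9, 3, 14, 6, 7, 12, 1, 8, 13, 10, 5, 11, 0, 4]

sorted suffixes:
  #0 SA[0]=2  'aaddbbcacdbcb'
  #1 SA[1]=9  'acdbcb'
  #2 SA[2]=3  'addbbcacdbcb'
  #3 SA[3]=14  'b'
  #4 SA[4]=6  'bbcacdbcb'
  #5 SA[5]=7  'bcacdbcb'
  #6 SA[6]=12  'bcb'
  #7 SA[7]=1  'caaddbbcacdbcb'
  #8 SA[8]=8  'cacdbcb'
  #9 SA[9]=13  'cb'
  #10 SA[10]=10  'cdbcb'
  #11 SA[11]=5  'dbbcacdbcb'
  #12 SA[12]=11  'dbcb'
  #13 SA[13]=0  'dcaaddbbcacdbcb'
  #14 SA[14]=4  'ddbbcacdbcb'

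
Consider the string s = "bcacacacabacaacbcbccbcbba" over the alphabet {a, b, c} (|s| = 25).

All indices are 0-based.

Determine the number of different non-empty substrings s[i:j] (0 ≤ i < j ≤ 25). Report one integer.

273

rank→(start, suffix):
  0 → (24, 'a')
  1 → (12, 'aacbcbccbcbba')
  2 → (8, 'abacaacbcbccbcbba')
  3 → (10, 'acaacbcbccbcbba')
  4 → (6, 'acabacaacbcbccbcbba')
  5 → (4, 'acacabacaacbcbccbcbba')
  6 → (2, 'acacacabacaacbcbccbcbba')
  7 → (13, 'acbcbccbcbba')
  8 → (23, 'ba')
  9 → (9, 'bacaacbcbccbcbba')
  10 → (22, 'bba')
  11 → (0, 'bcacacacabacaacbcbccbcbba')
  12 → (20, 'bcbba')
  13 → (15, 'bcbccbcbba')
  14 → (17, 'bccbcbba')
  15 → (11, 'caacbcbccbcbba')
  16 → (7, 'cabacaacbcbccbcbba')
  17 → (5, 'cacabacaacbcbccbcbba')
  18 → (3, 'cacacabacaacbcbccbcbba')
  19 → (1, 'cacacacabacaacbcbccbcbba')
  20 → (21, 'cbba')
  21 → (19, 'cbcbba')
  22 → (14, 'cbcbccbcbba')
  23 → (16, 'cbccbcbba')
  24 → (18, 'ccbcbba')

SA = [24, 12, 8, 10, 6, 4, 2, 13, 23, 9, 22, 0, 20, 15, 17, 11, 7, 5, 3, 1, 21, 19, 14, 16, 18]
rank  pair      lcp
   1  s[24:],s[12:]  1  'a'
   2  s[12:],s[8:]  1  'a'
   3  s[8:],s[10:]  1  'a'
   4  s[10:],s[6:]  3  'aca'
   5  s[6:],s[4:]  3  'aca'
   6  s[4:],s[2:]  5  'acaca'
   7  s[2:],s[13:]  2  'ac'
   8  s[13:],s[23:]  0  ''
   9  s[23:],s[9:]  2  'ba'
  10  s[9:],s[22:]  1  'b'
  11  s[22:],s[0:]  1  'b'
  12  s[0:],s[20:]  2  'bc'
  13  s[20:],s[15:]  3  'bcb'
  14  s[15:],s[17:]  2  'bc'
  15  s[17:],s[11:]  0  ''
  16  s[11:],s[7:]  2  'ca'
  17  s[7:],s[5:]  2  'ca'
  18  s[5:],s[3:]  4  'caca'
  19  s[3:],s[1:]  6  'cacaca'
  20  s[1:],s[21:]  1  'c'
  21  s[21:],s[19:]  2  'cb'
  22  s[19:],s[14:]  4  'cbcb'
  23  s[14:],s[16:]  3  'cbc'
  24  s[16:],s[18:]  1  'c'

n(n+1)/2 = 25·26/2 = 325
Σ LCP = 0 + 1 + 1 + 1 + 3 + 3 + 5 + 2 + 0 + 2 + 1 + 1 + 2 + 3 + 2 + 0 + 2 + 2 + 4 + 6 + 1 + 2 + 4 + 3 + 1 = 52
distinct = 325 − 52 = 273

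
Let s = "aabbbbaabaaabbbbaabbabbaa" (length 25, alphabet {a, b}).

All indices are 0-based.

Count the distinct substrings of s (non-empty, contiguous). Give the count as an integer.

243

rank | idx | suffix
   0 |  24 | a
   1 |  23 | aa
   2 |   9 | aaabbbbaabbabbaa
   3 |   6 | aabaaabbbbaabbabbaa
   4 |  16 | aabbabbaa
   5 |   0 | aabbbbaabaaabbbbaabbabbaa
   6 |  10 | aabbbbaabbabbaa
   7 |   7 | abaaabbbbaabbabbaa
   8 |  20 | abbaa
   9 |  17 | abbabbaa
  10 |   1 | abbbbaabaaabbbbaabbabbaa
  11 |  11 | abbbbaabbabbaa
  12 |  22 | baa
  13 |   8 | baaabbbbaabbabbaa
  14 |   5 | baabaaabbbbaabbabbaa
  15 |  15 | baabbabbaa
  16 |  19 | babbaa
  17 |  21 | bbaa
  18 |   4 | bbaabaaabbbbaabbabbaa
  19 |  14 | bbaabbabbaa
  20 |  18 | bbabbaa
  21 |   3 | bbbaabaaabbbbaabbabbaa
  22 |  13 | bbbaabbabbaa
  23 |   2 | bbbbaabaaabbbbaabbabbaa
  24 |  12 | bbbbaabbabbaa

SA = [24, 23, 9, 6, 16, 0, 10, 7, 20, 17, 1, 11, 22, 8, 5, 15, 19, 21, 4, 14, 18, 3, 13, 2, 12]
rank  pair      lcp
   1  s[24:],s[23:]  1  'a'
   2  s[23:],s[9:]  2  'aa'
   3  s[9:],s[6:]  2  'aa'
   4  s[6:],s[16:]  3  'aab'
   5  s[16:],s[0:]  4  'aabb'
   6  s[0:],s[10:]  9  'aabbbbaab'
   7  s[10:],s[7:]  1  'a'
   8  s[7:],s[20:]  2  'ab'
   9  s[20:],s[17:]  4  'abba'
  10  s[17:],s[1:]  3  'abb'
  11  s[1:],s[11:]  8  'abbbbaab'
  12  s[11:],s[22:]  0  ''
  13  s[22:],s[8:]  3  'baa'
  14  s[8:],s[5:]  3  'baa'
  15  s[5:],s[15:]  4  'baab'
  16  s[15:],s[19:]  2  'ba'
  17  s[19:],s[21:]  1  'b'
  18  s[21:],s[4:]  4  'bbaa'
  19  s[4:],s[14:]  5  'bbaab'
  20  s[14:],s[18:]  3  'bba'
  21  s[18:],s[3:]  2  'bb'
  22  s[3:],s[13:]  6  'bbbaab'
  23  s[13:],s[2:]  3  'bbb'
  24  s[2:],s[12:]  7  'bbbbaab'

n(n+1)/2 = 25·26/2 = 325
Σ LCP = 0 + 1 + 2 + 2 + 3 + 4 + 9 + 1 + 2 + 4 + 3 + 8 + 0 + 3 + 3 + 4 + 2 + 1 + 4 + 5 + 3 + 2 + 6 + 3 + 7 = 82
distinct = 325 − 82 = 243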